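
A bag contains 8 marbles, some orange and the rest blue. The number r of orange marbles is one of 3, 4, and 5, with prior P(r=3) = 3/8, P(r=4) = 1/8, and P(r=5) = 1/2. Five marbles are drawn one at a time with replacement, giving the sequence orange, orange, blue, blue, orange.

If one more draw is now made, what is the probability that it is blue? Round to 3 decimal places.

Under each hypothesis, the probability of the observed sequence is: P(data | r = 3) = (3/8)(3/8)(5/8)(5/8)(3/8) = 0.020599; P(data | r = 4) = (4/8)(4/8)(4/8)(4/8)(4/8) = 0.03125; P(data | r = 5) = (5/8)(5/8)(3/8)(3/8)(5/8) = 0.034332.
Multiplying each by its prior: 3/8 · 0.020599 = 0.0077248, 1/8 · 0.03125 = 0.0039062, 1/2 · 0.034332 = 0.017166; these sum to 0.028797.
Normalising, the posterior is P(r = 3 | data) = 0.26825, P(r = 4 | data) = 0.13565, P(r = 5 | data) = 0.59611.
So P(blue next | data) = Σ P(blue next | H) P(H | data) = (5/8)(0.26825) + (1/2)(0.13565) + (3/8)(0.59611) = 0.45902.

0.459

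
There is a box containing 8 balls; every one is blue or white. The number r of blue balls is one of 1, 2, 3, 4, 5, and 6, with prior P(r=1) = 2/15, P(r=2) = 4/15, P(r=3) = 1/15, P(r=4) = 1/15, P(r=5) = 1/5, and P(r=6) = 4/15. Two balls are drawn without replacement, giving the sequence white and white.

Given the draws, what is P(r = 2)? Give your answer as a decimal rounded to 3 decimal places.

0.458

Compute the likelihood of the observed sequence for each case: P(data | r = 1) = (7/8)(6/7) = 3/4; P(data | r = 2) = (6/8)(5/7) = 15/28; P(data | r = 3) = (5/8)(4/7) = 5/14; P(data | r = 4) = (4/8)(3/7) = 3/14; P(data | r = 5) = (3/8)(2/7) = 3/28; P(data | r = 6) = (2/8)(1/7) = 1/28.
Multiplying each by its prior: 2/15 · 3/4 = 1/10, 4/15 · 15/28 = 1/7, 1/15 · 5/14 = 1/42, 1/15 · 3/14 = 1/70, 1/5 · 3/28 = 3/140, 4/15 · 1/28 = 1/105; these sum to 131/420.
By Bayes' rule, P(r = 2 | data) = (1/7) / (131/420) = 60/131.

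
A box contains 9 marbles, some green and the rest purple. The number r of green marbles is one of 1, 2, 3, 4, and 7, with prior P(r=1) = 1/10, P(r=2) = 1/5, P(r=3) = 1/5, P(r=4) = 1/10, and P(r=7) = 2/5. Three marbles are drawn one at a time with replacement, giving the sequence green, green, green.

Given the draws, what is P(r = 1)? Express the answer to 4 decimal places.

Under each hypothesis, the probability of the observed sequence is: P(data | r = 1) = (1/9)(1/9)(1/9) = 0.0013717; P(data | r = 2) = (2/9)(2/9)(2/9) = 0.010974; P(data | r = 3) = (3/9)(3/9)(3/9) = 0.037037; P(data | r = 4) = (4/9)(4/9)(4/9) = 0.087791; P(data | r = 7) = (7/9)(7/9)(7/9) = 0.47051.
Multiplying each by its prior: 1/10 · 0.0013717 = 0.00013717, 1/5 · 0.010974 = 0.0021948, 1/5 · 0.037037 = 0.0074074, 1/10 · 0.087791 = 0.0087791, 2/5 · 0.47051 = 0.1882; with total 0.20672.
So P(r = 1 | data) = (0.00013717) / (0.20672) = 0.00066357.

0.0007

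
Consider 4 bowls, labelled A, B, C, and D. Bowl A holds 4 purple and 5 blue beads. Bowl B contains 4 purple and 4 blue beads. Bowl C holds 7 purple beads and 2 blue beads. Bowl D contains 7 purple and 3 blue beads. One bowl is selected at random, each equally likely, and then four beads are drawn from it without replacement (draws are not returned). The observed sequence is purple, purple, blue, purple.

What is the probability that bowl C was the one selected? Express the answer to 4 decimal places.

0.3850

Under each hypothesis, the probability of the observed sequence is: P(data | bowl A) = (4/9)(3/8)(5/7)(2/6) = 0.039683; P(data | bowl B) = (4/8)(3/7)(4/6)(2/5) = 0.057143; P(data | bowl C) = (7/9)(6/8)(2/7)(5/6) = 0.13889; P(data | bowl D) = (7/10)(6/9)(3/8)(5/7) = 0.125.
The prior-weighted likelihoods are 1/4 · 0.039683 = 0.0099206, 1/4 · 0.057143 = 0.014286, 1/4 · 0.13889 = 0.034722, 1/4 · 0.125 = 0.03125; these sum to 0.090179.
By Bayes' rule, P(bowl C | data) = (0.034722) / (0.090179) = 0.38504.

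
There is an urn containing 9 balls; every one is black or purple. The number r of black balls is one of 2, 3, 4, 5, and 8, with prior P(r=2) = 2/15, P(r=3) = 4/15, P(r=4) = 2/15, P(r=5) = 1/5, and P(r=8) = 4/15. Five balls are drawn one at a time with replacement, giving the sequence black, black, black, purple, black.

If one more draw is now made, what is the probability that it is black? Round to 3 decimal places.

0.719

Compute the likelihood of the observed sequence for each case: P(data | r = 2) = (2/9)(2/9)(2/9)(7/9)(2/9) = 0.0018967; P(data | r = 3) = (3/9)(3/9)(3/9)(6/9)(3/9) = 0.0082305; P(data | r = 4) = (4/9)(4/9)(4/9)(5/9)(4/9) = 0.021677; P(data | r = 5) = (5/9)(5/9)(5/9)(4/9)(5/9) = 0.042338; P(data | r = 8) = (8/9)(8/9)(8/9)(1/9)(8/9) = 0.069366.
Weighting by the prior gives 2/15 · 0.0018967 = 0.0002529, 4/15 · 0.0082305 = 0.0021948, 2/15 · 0.021677 = 0.0028903, 1/5 · 0.042338 = 0.0084675, 4/15 · 0.069366 = 0.018498; these sum to 0.032303.
Dividing through by the total gives posterior P(r = 2 | data) = 0.0078289, P(r = 3 | data) = 0.067944, P(r = 4 | data) = 0.089473, P(r = 5 | data) = 0.26213, P(r = 8 | data) = 0.57263.
Averaging over the posterior, P(black next | data) = (2/9)(0.0078289) + (1/3)(0.067944) + (4/9)(0.089473) + (5/9)(0.26213) + (8/9)(0.57263) = 0.71878.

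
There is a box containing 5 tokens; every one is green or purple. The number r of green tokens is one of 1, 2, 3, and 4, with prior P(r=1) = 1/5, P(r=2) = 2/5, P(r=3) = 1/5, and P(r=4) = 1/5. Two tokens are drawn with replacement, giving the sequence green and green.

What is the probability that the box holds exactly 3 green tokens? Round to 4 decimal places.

For each hypothesis, P(data | H) works out to: P(data | r = 1) = (1/5)(1/5) = 1/25; P(data | r = 2) = (2/5)(2/5) = 4/25; P(data | r = 3) = (3/5)(3/5) = 9/25; P(data | r = 4) = (4/5)(4/5) = 16/25.
Multiplying each by its prior: 1/5 · 1/25 = 1/125, 2/5 · 4/25 = 8/125, 1/5 · 9/25 = 9/125, 1/5 · 16/25 = 16/125; these sum to 34/125.
So P(r = 3 | data) = (9/125) / (34/125) = 9/34.

0.2647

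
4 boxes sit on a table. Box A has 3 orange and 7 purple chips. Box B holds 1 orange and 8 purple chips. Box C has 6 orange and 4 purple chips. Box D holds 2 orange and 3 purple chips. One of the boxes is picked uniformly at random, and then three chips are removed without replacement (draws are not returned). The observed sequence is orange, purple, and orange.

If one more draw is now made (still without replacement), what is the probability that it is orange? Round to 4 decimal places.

0.3187

Under each hypothesis, the probability of the observed sequence is: P(data | box A) = (3/10)(7/9)(2/8) = 7/120; P(data | box B) = (1/9)(8/8)(0/7) = 0; P(data | box C) = (6/10)(4/9)(5/8) = 1/6; P(data | box D) = (2/5)(3/4)(1/3) = 1/10.
The prior-weighted likelihoods are 1/4 · 7/120 = 7/480, 1/4 · 0 = 0, 1/4 · 1/6 = 1/24, 1/4 · 1/10 = 1/40; summing to 13/160.
Dividing through by the total gives posterior P(box A | data) = 7/39, P(box B | data) = 0, P(box C | data) = 20/39, P(box D | data) = 4/13.
Averaging over the posterior, P(orange next | data) = (1/7)(7/39) + (4/7)(20/39) + (0)(4/13) = 29/91.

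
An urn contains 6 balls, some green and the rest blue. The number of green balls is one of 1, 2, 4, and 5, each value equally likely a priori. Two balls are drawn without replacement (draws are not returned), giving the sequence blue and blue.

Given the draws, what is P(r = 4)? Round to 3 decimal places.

0.059

Under each hypothesis, the probability of the observed sequence is: P(data | r = 1) = (5/6)(4/5) = 2/3; P(data | r = 2) = (4/6)(3/5) = 2/5; P(data | r = 4) = (2/6)(1/5) = 1/15; P(data | r = 5) = (1/6)(0/5) = 0.
Weighting by the prior gives 1/4 · 2/3 = 1/6, 1/4 · 2/5 = 1/10, 1/4 · 1/15 = 1/60, 1/4 · 0 = 0; these sum to 17/60.
So P(r = 4 | data) = (1/60) / (17/60) = 1/17.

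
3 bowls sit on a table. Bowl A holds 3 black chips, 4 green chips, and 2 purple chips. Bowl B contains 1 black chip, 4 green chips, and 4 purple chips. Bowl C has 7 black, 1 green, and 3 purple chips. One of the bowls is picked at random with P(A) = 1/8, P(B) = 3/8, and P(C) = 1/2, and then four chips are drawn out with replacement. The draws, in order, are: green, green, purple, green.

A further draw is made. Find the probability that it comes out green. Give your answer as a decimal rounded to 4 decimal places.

0.4423

Under each hypothesis, the probability of the observed sequence is: P(data | bowl A) = (4/9)(4/9)(2/9)(4/9) = 0.019509; P(data | bowl B) = (4/9)(4/9)(4/9)(4/9) = 0.039018; P(data | bowl C) = (1/11)(1/11)(3/11)(1/11) = 0.0002049.
Multiplying each by its prior: 1/8 · 0.019509 = 0.0024387, 3/8 · 0.039018 = 0.014632, 1/2 · 0.0002049 = 0.00010245; with total 0.017173.
Dividing through by the total gives posterior P(bowl A | data) = 0.142, P(bowl B | data) = 0.85203, P(bowl C | data) = 0.0059659.
The predictive probability is P(green next | data) = (4/9)(0.142) + (4/9)(0.85203) + (1/11)(0.0059659) = 0.44234.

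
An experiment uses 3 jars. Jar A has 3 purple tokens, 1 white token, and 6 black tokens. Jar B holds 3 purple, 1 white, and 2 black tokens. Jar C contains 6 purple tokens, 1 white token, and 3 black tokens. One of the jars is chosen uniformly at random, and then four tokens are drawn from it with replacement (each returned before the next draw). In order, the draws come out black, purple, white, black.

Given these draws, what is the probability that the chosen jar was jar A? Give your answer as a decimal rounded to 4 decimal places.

0.4242

Under each hypothesis, the probability of the observed sequence is: P(data | jar A) = (6/10)(3/10)(1/10)(6/10) = 0.0108; P(data | jar B) = (2/6)(3/6)(1/6)(2/6) = 0.0092593; P(data | jar C) = (3/10)(6/10)(1/10)(3/10) = 0.0054.
Multiplying each by its prior: 1/3 · 0.0108 = 0.0036, 1/3 · 0.0092593 = 0.0030864, 1/3 · 0.0054 = 0.0018; these sum to 0.0084864.
Hence P(jar A | data) = (0.0036) / (0.0084864) = 0.42421.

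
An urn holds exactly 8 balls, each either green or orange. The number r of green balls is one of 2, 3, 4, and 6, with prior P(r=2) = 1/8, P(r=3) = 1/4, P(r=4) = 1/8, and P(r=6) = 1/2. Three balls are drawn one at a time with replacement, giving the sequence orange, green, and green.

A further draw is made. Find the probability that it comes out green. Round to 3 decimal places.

Under each hypothesis, the probability of the observed sequence is: P(data | r = 2) = (6/8)(2/8)(2/8) = 0.046875; P(data | r = 3) = (5/8)(3/8)(3/8) = 0.087891; P(data | r = 4) = (4/8)(4/8)(4/8) = 0.125; P(data | r = 6) = (2/8)(6/8)(6/8) = 0.14062.
Weighting by the prior gives 1/8 · 0.046875 = 0.0058594, 1/4 · 0.087891 = 0.021973, 1/8 · 0.125 = 0.015625, 1/2 · 0.14062 = 0.070312; summing to 0.11377.
Normalising, the posterior is P(r = 2 | data) = 0.051502, P(r = 3 | data) = 0.19313, P(r = 4 | data) = 0.13734, P(r = 6 | data) = 0.61803.
So P(green next | data) = Σ P(green next | H) P(H | data) = (1/4)(0.051502) + (3/8)(0.19313) + (1/2)(0.13734) + (3/4)(0.61803) = 0.61749.

0.617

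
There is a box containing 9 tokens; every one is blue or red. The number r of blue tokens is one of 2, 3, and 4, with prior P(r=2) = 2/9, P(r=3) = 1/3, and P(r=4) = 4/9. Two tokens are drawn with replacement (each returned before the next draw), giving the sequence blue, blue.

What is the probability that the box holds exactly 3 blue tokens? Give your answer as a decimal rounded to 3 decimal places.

Compute the likelihood of the observed sequence for each case: P(data | r = 2) = (2/9)(2/9) = 4/81; P(data | r = 3) = (3/9)(3/9) = 1/9; P(data | r = 4) = (4/9)(4/9) = 16/81.
Weighting by the prior gives 2/9 · 4/81 = 8/729, 1/3 · 1/9 = 1/27, 4/9 · 16/81 = 64/729; with total 11/81.
By Bayes' rule, P(r = 3 | data) = (1/27) / (11/81) = 3/11.

0.273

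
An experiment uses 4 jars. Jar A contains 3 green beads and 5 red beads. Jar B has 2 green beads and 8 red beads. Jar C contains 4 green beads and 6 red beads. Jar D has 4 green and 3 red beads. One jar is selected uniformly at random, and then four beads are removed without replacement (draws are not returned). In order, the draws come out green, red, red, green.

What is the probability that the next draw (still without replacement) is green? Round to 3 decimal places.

0.394

The likelihood of the observed sequence under each hypothesis: P(data | jar A) = (3/8)(5/7)(4/6)(2/5) = 0.071429; P(data | jar B) = (2/10)(8/9)(7/8)(1/7) = 0.022222; P(data | jar C) = (4/10)(6/9)(5/8)(3/7) = 0.071429; P(data | jar D) = (4/7)(3/6)(2/5)(3/4) = 0.085714.
Multiplying each by its prior: 1/4 · 0.071429 = 0.017857, 1/4 · 0.022222 = 0.0055556, 1/4 · 0.071429 = 0.017857, 1/4 · 0.085714 = 0.021429; these sum to 0.062698.
Normalising, the posterior is P(jar A | data) = 0.28481, P(jar B | data) = 0.088608, P(jar C | data) = 0.28481, P(jar D | data) = 0.34177.
The predictive probability is P(green next | data) = (1/4)(0.28481) + (0)(0.088608) + (1/3)(0.28481) + (2/3)(0.34177) = 0.39399.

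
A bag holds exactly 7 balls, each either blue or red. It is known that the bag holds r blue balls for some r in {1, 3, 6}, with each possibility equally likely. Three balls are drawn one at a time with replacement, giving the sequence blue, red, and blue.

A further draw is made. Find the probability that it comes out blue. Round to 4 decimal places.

Compute the likelihood of the observed sequence for each case: P(data | r = 1) = (1/7)(6/7)(1/7) = 6/343; P(data | r = 3) = (3/7)(4/7)(3/7) = 36/343; P(data | r = 6) = (6/7)(1/7)(6/7) = 36/343.
Weighting by the prior gives 1/3 · 6/343 = 2/343, 1/3 · 36/343 = 12/343, 1/3 · 36/343 = 12/343; with total 26/343.
Normalising, the posterior is P(r = 1 | data) = 1/13, P(r = 3 | data) = 6/13, P(r = 6 | data) = 6/13.
The predictive probability is P(blue next | data) = (1/7)(1/13) + (3/7)(6/13) + (6/7)(6/13) = 55/91.

0.6044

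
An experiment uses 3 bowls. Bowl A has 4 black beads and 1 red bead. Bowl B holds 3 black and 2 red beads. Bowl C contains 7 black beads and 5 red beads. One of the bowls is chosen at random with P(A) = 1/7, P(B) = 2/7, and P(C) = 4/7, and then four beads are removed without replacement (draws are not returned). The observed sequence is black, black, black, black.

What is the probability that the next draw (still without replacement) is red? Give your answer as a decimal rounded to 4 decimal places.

0.7803

Under each hypothesis, the probability of the observed sequence is: P(data | bowl A) = (4/5)(3/4)(2/3)(1/2) = 0.2; P(data | bowl B) = (3/5)(2/4)(1/3)(0/2) = 0; P(data | bowl C) = (7/12)(6/11)(5/10)(4/9) = 0.070707.
Multiplying each by its prior: 1/7 · 0.2 = 0.028571, 2/7 · 0 = 0, 4/7 · 0.070707 = 0.040404; with total 0.068975.
Dividing through by the total gives posterior P(bowl A | data) = 0.41423, P(bowl B | data) = 0, P(bowl C | data) = 0.58577.
So P(red next | data) = Σ P(red next | H) P(H | data) = (1)(0.41423) + (5/8)(0.58577) = 0.78033.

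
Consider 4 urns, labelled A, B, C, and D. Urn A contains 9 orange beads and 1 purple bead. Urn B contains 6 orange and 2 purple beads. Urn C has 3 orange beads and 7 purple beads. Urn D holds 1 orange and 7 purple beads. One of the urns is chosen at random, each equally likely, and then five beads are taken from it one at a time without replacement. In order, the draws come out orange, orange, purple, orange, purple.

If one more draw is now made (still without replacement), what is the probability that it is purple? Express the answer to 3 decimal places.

For each hypothesis, P(data | H) works out to: P(data | urn A) = (9/10)(8/9)(1/8)(7/7)(0/6) = 0; P(data | urn B) = (6/8)(5/7)(2/6)(4/5)(1/4) = 0.035714; P(data | urn C) = (3/10)(2/9)(7/8)(1/7)(6/6) = 0.0083333; P(data | urn D) = (1/8)(0/7) = 0.
Multiplying each by its prior: 1/4 · 0 = 0, 1/4 · 0.035714 = 0.0089286, 1/4 · 0.0083333 = 0.0020833, 1/4 · 0 = 0; with total 0.011012.
Dividing through by the total gives posterior P(urn A | data) = 0, P(urn B | data) = 0.81081, P(urn C | data) = 0.18919, P(urn D | data) = 0.
So P(purple next | data) = Σ P(purple next | H) P(H | data) = (0)(0.81081) + (1)(0.18919) = 0.18919.

0.189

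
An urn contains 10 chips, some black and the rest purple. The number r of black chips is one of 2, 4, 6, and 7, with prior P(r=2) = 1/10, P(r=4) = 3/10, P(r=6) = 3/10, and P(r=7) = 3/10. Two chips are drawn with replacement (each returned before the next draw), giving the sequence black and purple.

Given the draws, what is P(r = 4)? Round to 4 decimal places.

0.3229

Under each hypothesis, the probability of the observed sequence is: P(data | r = 2) = (2/10)(8/10) = 4/25; P(data | r = 4) = (4/10)(6/10) = 6/25; P(data | r = 6) = (6/10)(4/10) = 6/25; P(data | r = 7) = (7/10)(3/10) = 21/100.
The prior-weighted likelihoods are 1/10 · 4/25 = 2/125, 3/10 · 6/25 = 9/125, 3/10 · 6/25 = 9/125, 3/10 · 21/100 = 63/1000; these sum to 223/1000.
Hence P(r = 4 | data) = (9/125) / (223/1000) = 72/223.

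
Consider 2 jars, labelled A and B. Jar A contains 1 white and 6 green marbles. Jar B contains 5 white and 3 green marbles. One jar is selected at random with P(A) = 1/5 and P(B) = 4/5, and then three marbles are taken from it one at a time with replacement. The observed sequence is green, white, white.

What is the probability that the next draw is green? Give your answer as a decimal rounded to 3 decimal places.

The likelihood of the observed sequence under each hypothesis: P(data | jar A) = (6/7)(1/7)(1/7) = 0.017493; P(data | jar B) = (3/8)(5/8)(5/8) = 0.14648.
Multiplying each by its prior: 1/5 · 0.017493 = 0.0034985, 4/5 · 0.14648 = 0.11719; these sum to 0.12069.
Normalising, the posterior is P(jar A | data) = 0.028989, P(jar B | data) = 0.97101.
So P(green next | data) = Σ P(green next | H) P(H | data) = (6/7)(0.028989) + (3/8)(0.97101) = 0.38898.

0.389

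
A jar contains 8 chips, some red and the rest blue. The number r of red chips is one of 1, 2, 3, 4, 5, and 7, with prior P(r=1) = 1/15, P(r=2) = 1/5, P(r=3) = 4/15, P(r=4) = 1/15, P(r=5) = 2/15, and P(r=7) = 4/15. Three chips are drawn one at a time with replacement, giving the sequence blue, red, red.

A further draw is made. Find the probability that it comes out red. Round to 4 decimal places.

For each hypothesis, P(data | H) works out to: P(data | r = 1) = (7/8)(1/8)(1/8) = 0.013672; P(data | r = 2) = (6/8)(2/8)(2/8) = 0.046875; P(data | r = 3) = (5/8)(3/8)(3/8) = 0.087891; P(data | r = 4) = (4/8)(4/8)(4/8) = 0.125; P(data | r = 5) = (3/8)(5/8)(5/8) = 0.14648; P(data | r = 7) = (1/8)(7/8)(7/8) = 0.095703.
Multiplying each by its prior: 1/15 · 0.013672 = 0.00091146, 1/5 · 0.046875 = 0.009375, 4/15 · 0.087891 = 0.023438, 1/15 · 0.125 = 0.0083333, 2/15 · 0.14648 = 0.019531, 4/15 · 0.095703 = 0.025521; with total 0.087109.
Normalising, the posterior is P(r = 1 | data) = 0.010463, P(r = 2 | data) = 0.10762, P(r = 3 | data) = 0.26906, P(r = 4 | data) = 0.095665, P(r = 5 | data) = 0.22422, P(r = 7 | data) = 0.29297.
The predictive probability is P(red next | data) = (1/8)(0.010463) + (1/4)(0.10762) + (3/8)(0.26906) + (1/2)(0.095665) + (5/8)(0.22422) + (7/8)(0.29297) = 0.57343.

0.5734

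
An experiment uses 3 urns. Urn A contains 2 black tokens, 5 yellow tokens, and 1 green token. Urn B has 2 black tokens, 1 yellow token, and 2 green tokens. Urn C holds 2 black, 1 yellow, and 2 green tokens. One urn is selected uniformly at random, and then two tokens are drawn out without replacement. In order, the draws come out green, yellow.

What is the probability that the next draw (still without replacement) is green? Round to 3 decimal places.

Compute the likelihood of the observed sequence for each case: P(data | urn A) = (1/8)(5/7) = 5/56; P(data | urn B) = (2/5)(1/4) = 1/10; P(data | urn C) = (2/5)(1/4) = 1/10.
Multiplying each by its prior: 1/3 · 5/56 = 5/168, 1/3 · 1/10 = 1/30, 1/3 · 1/10 = 1/30; summing to 27/280.
Dividing through by the total gives posterior P(urn A | data) = 25/81, P(urn B | data) = 28/81, P(urn C | data) = 28/81.
Averaging over the posterior, P(green next | data) = (0)(25/81) + (1/3)(28/81) + (1/3)(28/81) = 56/243.

0.230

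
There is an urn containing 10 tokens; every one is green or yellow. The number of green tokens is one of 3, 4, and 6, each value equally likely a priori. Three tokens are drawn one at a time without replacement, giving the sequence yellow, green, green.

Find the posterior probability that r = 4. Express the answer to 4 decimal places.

Under each hypothesis, the probability of the observed sequence is: P(data | r = 3) = (7/10)(3/9)(2/8) = 7/120; P(data | r = 4) = (6/10)(4/9)(3/8) = 1/10; P(data | r = 6) = (4/10)(6/9)(5/8) = 1/6.
Multiplying each by its prior: 1/3 · 7/120 = 7/360, 1/3 · 1/10 = 1/30, 1/3 · 1/6 = 1/18; summing to 13/120.
Therefore the posterior P(r = 4 | data) = (1/30) / (13/120) = 4/13.

0.3077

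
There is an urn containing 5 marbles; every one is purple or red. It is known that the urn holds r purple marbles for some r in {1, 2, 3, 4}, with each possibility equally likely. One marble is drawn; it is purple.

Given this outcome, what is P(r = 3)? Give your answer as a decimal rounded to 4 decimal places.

0.3000

The likelihood of this draw under each hypothesis: P(data | r = 1) = (1/5) = 1/5; P(data | r = 2) = (2/5) = 2/5; P(data | r = 3) = (3/5) = 3/5; P(data | r = 4) = (4/5) = 4/5.
Multiplying each by its prior: 1/4 · 1/5 = 1/20, 1/4 · 2/5 = 1/10, 1/4 · 3/5 = 3/20, 1/4 · 4/5 = 1/5; summing to 1/2.
By Bayes' rule, P(r = 3 | data) = (3/20) / (1/2) = 3/10.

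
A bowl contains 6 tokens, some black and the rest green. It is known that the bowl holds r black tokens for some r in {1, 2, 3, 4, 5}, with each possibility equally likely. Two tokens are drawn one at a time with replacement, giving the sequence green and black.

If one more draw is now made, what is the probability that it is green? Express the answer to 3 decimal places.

For each hypothesis, P(data | H) works out to: P(data | r = 1) = (5/6)(1/6) = 5/36; P(data | r = 2) = (4/6)(2/6) = 2/9; P(data | r = 3) = (3/6)(3/6) = 1/4; P(data | r = 4) = (2/6)(4/6) = 2/9; P(data | r = 5) = (1/6)(5/6) = 5/36.
Weighting by the prior gives 1/5 · 5/36 = 1/36, 1/5 · 2/9 = 2/45, 1/5 · 1/4 = 1/20, 1/5 · 2/9 = 2/45, 1/5 · 5/36 = 1/36; these sum to 7/36.
The posterior is then P(r = 1 | data) = 1/7, P(r = 2 | data) = 8/35, P(r = 3 | data) = 9/35, P(r = 4 | data) = 8/35, P(r = 5 | data) = 1/7.
Averaging over the posterior, P(green next | data) = (5/6)(1/7) + (2/3)(8/35) + (1/2)(9/35) + (1/3)(8/35) + (1/6)(1/7) = 1/2.

0.500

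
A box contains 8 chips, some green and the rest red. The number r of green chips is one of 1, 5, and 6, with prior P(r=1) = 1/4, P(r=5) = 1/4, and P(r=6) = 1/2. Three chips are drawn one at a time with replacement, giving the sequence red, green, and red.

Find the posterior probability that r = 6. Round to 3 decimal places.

0.338

Under each hypothesis, the probability of the observed sequence is: P(data | r = 1) = (7/8)(1/8)(7/8) = 0.095703; P(data | r = 5) = (3/8)(5/8)(3/8) = 0.087891; P(data | r = 6) = (2/8)(6/8)(2/8) = 0.046875.
Weighting by the prior gives 1/4 · 0.095703 = 0.023926, 1/4 · 0.087891 = 0.021973, 1/2 · 0.046875 = 0.023438; these sum to 0.069336.
By Bayes' rule, P(r = 6 | data) = (0.023438) / (0.069336) = 0.33803.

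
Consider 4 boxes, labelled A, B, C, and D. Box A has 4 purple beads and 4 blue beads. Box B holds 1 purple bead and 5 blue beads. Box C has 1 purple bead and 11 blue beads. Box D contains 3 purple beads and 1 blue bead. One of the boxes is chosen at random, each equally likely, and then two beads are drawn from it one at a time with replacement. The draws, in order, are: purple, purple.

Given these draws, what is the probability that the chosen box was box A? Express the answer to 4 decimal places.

0.2951

Compute the likelihood of the observed sequence for each case: P(data | box A) = (4/8)(4/8) = 1/4; P(data | box B) = (1/6)(1/6) = 1/36; P(data | box C) = (1/12)(1/12) = 1/144; P(data | box D) = (3/4)(3/4) = 9/16.
Weighting by the prior gives 1/4 · 1/4 = 1/16, 1/4 · 1/36 = 1/144, 1/4 · 1/144 = 1/576, 1/4 · 9/16 = 9/64; with total 61/288.
Therefore the posterior P(box A | data) = (1/16) / (61/288) = 18/61.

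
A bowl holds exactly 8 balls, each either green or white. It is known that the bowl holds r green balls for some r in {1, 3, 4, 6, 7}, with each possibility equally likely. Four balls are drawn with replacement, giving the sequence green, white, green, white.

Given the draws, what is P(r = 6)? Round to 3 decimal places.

0.199

Compute the likelihood of the observed sequence for each case: P(data | r = 1) = (1/8)(7/8)(1/8)(7/8) = 0.011963; P(data | r = 3) = (3/8)(5/8)(3/8)(5/8) = 0.054932; P(data | r = 4) = (4/8)(4/8)(4/8)(4/8) = 0.0625; P(data | r = 6) = (6/8)(2/8)(6/8)(2/8) = 0.035156; P(data | r = 7) = (7/8)(1/8)(7/8)(1/8) = 0.011963.
Multiplying each by its prior: 1/5 · 0.011963 = 0.0023926, 1/5 · 0.054932 = 0.010986, 1/5 · 0.0625 = 0.0125, 1/5 · 0.035156 = 0.0070313, 1/5 · 0.011963 = 0.0023926; with total 0.035303.
By Bayes' rule, P(r = 6 | data) = (0.0070313) / (0.035303) = 0.19917.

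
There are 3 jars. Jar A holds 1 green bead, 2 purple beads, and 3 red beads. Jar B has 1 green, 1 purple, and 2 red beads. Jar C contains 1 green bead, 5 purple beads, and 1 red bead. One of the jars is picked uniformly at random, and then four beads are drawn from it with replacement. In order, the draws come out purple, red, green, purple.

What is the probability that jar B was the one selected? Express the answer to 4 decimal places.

0.2843

Compute the likelihood of the observed sequence for each case: P(data | jar A) = (2/6)(3/6)(1/6)(2/6) = 0.0092593; P(data | jar B) = (1/4)(2/4)(1/4)(1/4) = 0.0078125; P(data | jar C) = (5/7)(1/7)(1/7)(5/7) = 0.010412.
Weighting by the prior gives 1/3 · 0.0092593 = 0.0030864, 1/3 · 0.0078125 = 0.0026042, 1/3 · 0.010412 = 0.0034708; with total 0.0091614.
Hence P(jar B | data) = (0.0026042) / (0.0091614) = 0.28426.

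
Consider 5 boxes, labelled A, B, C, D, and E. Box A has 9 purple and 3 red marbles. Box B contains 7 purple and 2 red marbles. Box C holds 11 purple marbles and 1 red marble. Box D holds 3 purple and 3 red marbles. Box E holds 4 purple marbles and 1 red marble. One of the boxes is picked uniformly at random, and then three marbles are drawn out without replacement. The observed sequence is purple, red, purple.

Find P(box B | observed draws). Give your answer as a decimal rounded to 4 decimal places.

Compute the likelihood of the observed sequence for each case: P(data | box A) = (9/12)(3/11)(8/10) = 9/55; P(data | box B) = (7/9)(2/8)(6/7) = 1/6; P(data | box C) = (11/12)(1/11)(10/10) = 1/12; P(data | box D) = (3/6)(3/5)(2/4) = 3/20; P(data | box E) = (4/5)(1/4)(3/3) = 1/5.
The prior-weighted likelihoods are 1/5 · 9/55 = 9/275, 1/5 · 1/6 = 1/30, 1/5 · 1/12 = 1/60, 1/5 · 3/20 = 3/100, 1/5 · 1/5 = 1/25; these sum to 42/275.
Hence P(box B | data) = (1/30) / (42/275) = 55/252.

0.2183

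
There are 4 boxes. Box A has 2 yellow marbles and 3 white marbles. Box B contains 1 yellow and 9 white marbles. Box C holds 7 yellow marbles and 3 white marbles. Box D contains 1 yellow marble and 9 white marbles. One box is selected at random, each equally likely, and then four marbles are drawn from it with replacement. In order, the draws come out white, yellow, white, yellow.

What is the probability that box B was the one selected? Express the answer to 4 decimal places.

Compute the likelihood of the observed sequence for each case: P(data | box A) = (3/5)(2/5)(3/5)(2/5) = 0.0576; P(data | box B) = (9/10)(1/10)(9/10)(1/10) = 0.0081; P(data | box C) = (3/10)(7/10)(3/10)(7/10) = 0.0441; P(data | box D) = (9/10)(1/10)(9/10)(1/10) = 0.0081.
Weighting by the prior gives 1/4 · 0.0576 = 0.0144, 1/4 · 0.0081 = 0.002025, 1/4 · 0.0441 = 0.011025, 1/4 · 0.0081 = 0.002025; with total 0.029475.
Therefore the posterior P(box B | data) = (0.002025) / (0.029475) = 0.068702.

0.0687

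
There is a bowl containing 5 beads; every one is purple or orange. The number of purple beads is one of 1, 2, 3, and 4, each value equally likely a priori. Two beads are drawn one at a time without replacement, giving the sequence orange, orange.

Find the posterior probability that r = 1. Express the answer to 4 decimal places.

0.6000

For each hypothesis, P(data | H) works out to: P(data | r = 1) = (4/5)(3/4) = 3/5; P(data | r = 2) = (3/5)(2/4) = 3/10; P(data | r = 3) = (2/5)(1/4) = 1/10; P(data | r = 4) = (1/5)(0/4) = 0.
Multiplying each by its prior: 1/4 · 3/5 = 3/20, 1/4 · 3/10 = 3/40, 1/4 · 1/10 = 1/40, 1/4 · 0 = 0; these sum to 1/4.
By Bayes' rule, P(r = 1 | data) = (3/20) / (1/4) = 3/5.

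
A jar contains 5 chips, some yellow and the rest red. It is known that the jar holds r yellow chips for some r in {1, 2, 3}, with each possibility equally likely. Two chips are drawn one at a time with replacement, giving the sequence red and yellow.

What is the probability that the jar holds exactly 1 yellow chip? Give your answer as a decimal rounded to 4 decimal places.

Under each hypothesis, the probability of the observed sequence is: P(data | r = 1) = (4/5)(1/5) = 4/25; P(data | r = 2) = (3/5)(2/5) = 6/25; P(data | r = 3) = (2/5)(3/5) = 6/25.
Multiplying each by its prior: 1/3 · 4/25 = 4/75, 1/3 · 6/25 = 2/25, 1/3 · 6/25 = 2/25; with total 16/75.
By Bayes' rule, P(r = 1 | data) = (4/75) / (16/75) = 1/4.

0.2500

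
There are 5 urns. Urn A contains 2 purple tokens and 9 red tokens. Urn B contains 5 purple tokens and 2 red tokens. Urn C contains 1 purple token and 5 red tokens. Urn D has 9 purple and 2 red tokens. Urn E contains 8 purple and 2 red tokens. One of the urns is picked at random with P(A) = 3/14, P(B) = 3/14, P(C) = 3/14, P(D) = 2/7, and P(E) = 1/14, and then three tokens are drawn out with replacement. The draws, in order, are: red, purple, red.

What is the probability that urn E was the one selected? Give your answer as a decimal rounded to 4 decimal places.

For each hypothesis, P(data | H) works out to: P(data | urn A) = (9/11)(2/11)(9/11) = 0.12171; P(data | urn B) = (2/7)(5/7)(2/7) = 0.058309; P(data | urn C) = (5/6)(1/6)(5/6) = 0.11574; P(data | urn D) = (2/11)(9/11)(2/11) = 0.027047; P(data | urn E) = (2/10)(8/10)(2/10) = 0.032.
Weighting by the prior gives 3/14 · 0.12171 = 0.026081, 3/14 · 0.058309 = 0.012495, 3/14 · 0.11574 = 0.024802, 2/7 · 0.027047 = 0.0077278, 1/14 · 0.032 = 0.0022857; summing to 0.073391.
So P(urn E | data) = (0.0022857) / (0.073391) = 0.031144.

0.0311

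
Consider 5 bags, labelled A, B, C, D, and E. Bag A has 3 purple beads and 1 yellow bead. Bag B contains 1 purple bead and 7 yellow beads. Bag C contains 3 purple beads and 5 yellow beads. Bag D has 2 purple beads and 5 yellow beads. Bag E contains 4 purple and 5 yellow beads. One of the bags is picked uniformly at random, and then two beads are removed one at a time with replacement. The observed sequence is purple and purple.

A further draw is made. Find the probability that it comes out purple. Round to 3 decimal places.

Under each hypothesis, the probability of the observed sequence is: P(data | bag A) = (3/4)(3/4) = 0.5625; P(data | bag B) = (1/8)(1/8) = 0.015625; P(data | bag C) = (3/8)(3/8) = 0.14062; P(data | bag D) = (2/7)(2/7) = 0.081633; P(data | bag E) = (4/9)(4/9) = 0.19753.
Multiplying each by its prior: 1/5 · 0.5625 = 0.1125, 1/5 · 0.015625 = 0.003125, 1/5 · 0.14062 = 0.028125, 1/5 · 0.081633 = 0.016327, 1/5 · 0.19753 = 0.039506; these sum to 0.19958.
Dividing through by the total gives posterior P(bag A | data) = 0.56368, P(bag B | data) = 0.015658, P(bag C | data) = 0.14092, P(bag D | data) = 0.081803, P(bag E | data) = 0.19794.
Averaging over the posterior, P(purple next | data) = (3/4)(0.56368) + (1/8)(0.015658) + (3/8)(0.14092) + (2/7)(0.081803) + (4/9)(0.19794) = 0.58891.

0.589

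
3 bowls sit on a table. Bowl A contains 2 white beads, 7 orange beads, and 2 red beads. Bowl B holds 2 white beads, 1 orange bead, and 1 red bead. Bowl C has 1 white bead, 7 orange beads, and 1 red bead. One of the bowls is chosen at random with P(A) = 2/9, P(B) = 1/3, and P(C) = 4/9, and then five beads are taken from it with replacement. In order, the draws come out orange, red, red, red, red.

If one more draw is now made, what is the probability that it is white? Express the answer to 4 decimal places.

0.3692

The likelihood of the observed sequence under each hypothesis: P(data | bowl A) = (7/11)(2/11)(2/11)(2/11)(2/11) = 0.00069543; P(data | bowl B) = (1/4)(1/4)(1/4)(1/4)(1/4) = 0.00097656; P(data | bowl C) = (7/9)(1/9)(1/9)(1/9)(1/9) = 0.00011855.
Weighting by the prior gives 2/9 · 0.00069543 = 0.00015454, 1/3 · 0.00097656 = 0.00032552, 4/9 · 0.00011855 = 5.2687e-05; with total 0.00053275.
Normalising, the posterior is P(bowl A | data) = 0.29008, P(bowl B | data) = 0.61102, P(bowl C | data) = 0.098897.
The predictive probability is P(white next | data) = (2/11)(0.29008) + (1/2)(0.61102) + (1/9)(0.098897) = 0.36924.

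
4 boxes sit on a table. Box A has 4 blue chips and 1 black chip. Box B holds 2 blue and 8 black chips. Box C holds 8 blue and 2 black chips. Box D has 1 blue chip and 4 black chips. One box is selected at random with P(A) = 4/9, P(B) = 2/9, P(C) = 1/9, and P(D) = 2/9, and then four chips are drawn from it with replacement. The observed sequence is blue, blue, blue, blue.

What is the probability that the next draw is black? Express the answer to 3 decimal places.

0.202

Under each hypothesis, the probability of the observed sequence is: P(data | box A) = (4/5)(4/5)(4/5)(4/5) = 0.4096; P(data | box B) = (2/10)(2/10)(2/10)(2/10) = 0.0016; P(data | box C) = (8/10)(8/10)(8/10)(8/10) = 0.4096; P(data | box D) = (1/5)(1/5)(1/5)(1/5) = 0.0016.
Weighting by the prior gives 4/9 · 0.4096 = 0.18204, 2/9 · 0.0016 = 0.00035556, 1/9 · 0.4096 = 0.045511, 2/9 · 0.0016 = 0.00035556; with total 0.22827.
Normalising, the posterior is P(box A | data) = 0.79751, P(box B | data) = 0.0015576, P(box C | data) = 0.19938, P(box D | data) = 0.0015576.
The predictive probability is P(black next | data) = (1/5)(0.79751) + (4/5)(0.0015576) + (1/5)(0.19938) + (4/5)(0.0015576) = 0.20187.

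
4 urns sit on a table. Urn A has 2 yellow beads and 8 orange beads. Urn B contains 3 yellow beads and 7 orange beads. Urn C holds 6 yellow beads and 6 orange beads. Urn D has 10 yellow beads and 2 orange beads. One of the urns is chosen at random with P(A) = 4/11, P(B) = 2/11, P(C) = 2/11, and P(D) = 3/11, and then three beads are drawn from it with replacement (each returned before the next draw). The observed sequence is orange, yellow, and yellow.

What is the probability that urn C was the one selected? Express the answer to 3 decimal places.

For each hypothesis, P(data | H) works out to: P(data | urn A) = (8/10)(2/10)(2/10) = 0.032; P(data | urn B) = (7/10)(3/10)(3/10) = 0.063; P(data | urn C) = (6/12)(6/12)(6/12) = 0.125; P(data | urn D) = (2/12)(10/12)(10/12) = 0.11574.
The prior-weighted likelihoods are 4/11 · 0.032 = 0.011636, 2/11 · 0.063 = 0.011455, 2/11 · 0.125 = 0.022727, 3/11 · 0.11574 = 0.031566; summing to 0.077384.
Hence P(urn C | data) = (0.022727) / (0.077384) = 0.2937.

0.294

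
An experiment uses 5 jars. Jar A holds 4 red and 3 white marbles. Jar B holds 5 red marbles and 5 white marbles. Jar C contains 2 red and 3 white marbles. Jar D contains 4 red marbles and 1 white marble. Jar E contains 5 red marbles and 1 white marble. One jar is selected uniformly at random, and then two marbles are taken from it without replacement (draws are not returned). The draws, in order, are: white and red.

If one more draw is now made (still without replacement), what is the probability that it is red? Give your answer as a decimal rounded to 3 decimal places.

0.632

Compute the likelihood of the observed sequence for each case: P(data | jar A) = (3/7)(4/6) = 2/7; P(data | jar B) = (5/10)(5/9) = 5/18; P(data | jar C) = (3/5)(2/4) = 3/10; P(data | jar D) = (1/5)(4/4) = 1/5; P(data | jar E) = (1/6)(5/5) = 1/6.
Weighting by the prior gives 1/5 · 2/7 = 2/35, 1/5 · 5/18 = 1/18, 1/5 · 3/10 = 3/50, 1/5 · 1/5 = 1/25, 1/5 · 1/6 = 1/30; these sum to 31/126.
Normalising, the posterior is P(jar A | data) = 0.23226, P(jar B | data) = 0.22581, P(jar C | data) = 0.24387, P(jar D | data) = 0.16258, P(jar E | data) = 0.13548.
So P(red next | data) = Σ P(red next | H) P(H | data) = (3/5)(0.23226) + (1/2)(0.22581) + (1/3)(0.24387) + (1)(0.16258) + (1)(0.13548) = 0.63161.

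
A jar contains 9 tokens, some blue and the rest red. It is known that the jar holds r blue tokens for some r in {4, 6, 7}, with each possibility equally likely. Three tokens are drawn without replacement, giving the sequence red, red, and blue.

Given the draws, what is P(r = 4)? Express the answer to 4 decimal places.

0.6154

For each hypothesis, P(data | H) works out to: P(data | r = 4) = (5/9)(4/8)(4/7) = 10/63; P(data | r = 6) = (3/9)(2/8)(6/7) = 1/14; P(data | r = 7) = (2/9)(1/8)(7/7) = 1/36.
Weighting by the prior gives 1/3 · 10/63 = 10/189, 1/3 · 1/14 = 1/42, 1/3 · 1/36 = 1/108; these sum to 65/756.
Hence P(r = 4 | data) = (10/189) / (65/756) = 8/13.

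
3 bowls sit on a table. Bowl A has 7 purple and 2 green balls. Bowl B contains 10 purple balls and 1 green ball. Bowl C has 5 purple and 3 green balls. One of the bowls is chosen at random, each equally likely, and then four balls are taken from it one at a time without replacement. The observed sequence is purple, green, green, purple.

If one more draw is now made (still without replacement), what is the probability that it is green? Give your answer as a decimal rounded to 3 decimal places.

0.180

The likelihood of the observed sequence under each hypothesis: P(data | bowl A) = (7/9)(2/8)(1/7)(6/6) = 1/36; P(data | bowl B) = (10/11)(1/10)(0/9) = 0; P(data | bowl C) = (5/8)(3/7)(2/6)(4/5) = 1/14.
The prior-weighted likelihoods are 1/3 · 1/36 = 1/108, 1/3 · 0 = 0, 1/3 · 1/14 = 1/42; with total 25/756.
Dividing through by the total gives posterior P(bowl A | data) = 7/25, P(bowl B | data) = 0, P(bowl C | data) = 18/25.
So P(green next | data) = Σ P(green next | H) P(H | data) = (0)(7/25) + (1/4)(18/25) = 9/50.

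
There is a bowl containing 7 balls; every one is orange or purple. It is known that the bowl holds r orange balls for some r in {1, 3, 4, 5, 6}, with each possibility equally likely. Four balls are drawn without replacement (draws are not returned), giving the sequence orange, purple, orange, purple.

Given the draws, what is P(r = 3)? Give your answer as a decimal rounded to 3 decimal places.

The likelihood of the observed sequence under each hypothesis: P(data | r = 1) = (1/7)(6/6)(0/5) = 0; P(data | r = 3) = (3/7)(4/6)(2/5)(3/4) = 3/35; P(data | r = 4) = (4/7)(3/6)(3/5)(2/4) = 3/35; P(data | r = 5) = (5/7)(2/6)(4/5)(1/4) = 1/21; P(data | r = 6) = (6/7)(1/6)(5/5)(0/4) = 0.
Weighting by the prior gives 1/5 · 0 = 0, 1/5 · 3/35 = 3/175, 1/5 · 3/35 = 3/175, 1/5 · 1/21 = 1/105, 1/5 · 0 = 0; with total 23/525.
Hence P(r = 3 | data) = (3/175) / (23/525) = 9/23.

0.391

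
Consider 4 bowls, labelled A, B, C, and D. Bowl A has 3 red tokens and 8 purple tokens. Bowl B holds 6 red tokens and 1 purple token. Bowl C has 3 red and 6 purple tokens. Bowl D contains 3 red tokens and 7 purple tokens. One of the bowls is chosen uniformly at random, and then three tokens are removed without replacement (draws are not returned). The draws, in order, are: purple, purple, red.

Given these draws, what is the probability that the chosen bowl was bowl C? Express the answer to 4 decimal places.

Under each hypothesis, the probability of the observed sequence is: P(data | bowl A) = (8/11)(7/10)(3/9) = 0.1697; P(data | bowl B) = (1/7)(0/6) = 0; P(data | bowl C) = (6/9)(5/8)(3/7) = 0.17857; P(data | bowl D) = (7/10)(6/9)(3/8) = 0.175.
Multiplying each by its prior: 1/4 · 0.1697 = 0.042424, 1/4 · 0 = 0, 1/4 · 0.17857 = 0.044643, 1/4 · 0.175 = 0.04375; summing to 0.13082.
Hence P(bowl C | data) = (0.044643) / (0.13082) = 0.34126.

0.3413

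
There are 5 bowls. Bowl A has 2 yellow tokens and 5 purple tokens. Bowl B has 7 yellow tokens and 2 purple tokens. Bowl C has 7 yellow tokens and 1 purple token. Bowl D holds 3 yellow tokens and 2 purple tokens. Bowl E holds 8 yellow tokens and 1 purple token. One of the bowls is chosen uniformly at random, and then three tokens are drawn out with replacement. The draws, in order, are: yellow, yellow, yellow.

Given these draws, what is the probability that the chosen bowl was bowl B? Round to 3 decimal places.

0.226

The likelihood of the observed sequence under each hypothesis: P(data | bowl A) = (2/7)(2/7)(2/7) = 0.023324; P(data | bowl B) = (7/9)(7/9)(7/9) = 0.47051; P(data | bowl C) = (7/8)(7/8)(7/8) = 0.66992; P(data | bowl D) = (3/5)(3/5)(3/5) = 0.216; P(data | bowl E) = (8/9)(8/9)(8/9) = 0.70233.
The prior-weighted likelihoods are 1/5 · 0.023324 = 0.0046647, 1/5 · 0.47051 = 0.094102, 1/5 · 0.66992 = 0.13398, 1/5 · 0.216 = 0.0432, 1/5 · 0.70233 = 0.14047; summing to 0.41642.
So P(bowl B | data) = (0.094102) / (0.41642) = 0.22598.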